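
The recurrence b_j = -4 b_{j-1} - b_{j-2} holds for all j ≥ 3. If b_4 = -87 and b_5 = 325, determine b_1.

Rearranging, b_{j-2} = -(b_j + 4 b_{j-1}).
b_3 = -(325 + 4·(-87)) = 23
b_2 = -(-87 + 4·23) = -5
b_1 = -(23 + 4·(-5)) = -3

-3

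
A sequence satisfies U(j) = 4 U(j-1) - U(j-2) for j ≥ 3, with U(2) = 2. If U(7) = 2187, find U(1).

-3

Let U(1) = y.
U(3) = 8 - y
U(4) = 30 - 4y
U(5) = 112 - 15y
U(6) = 418 - 56y
U(7) = 1560 - 209y
So 1560 - 209y = 2187, giving y = -3.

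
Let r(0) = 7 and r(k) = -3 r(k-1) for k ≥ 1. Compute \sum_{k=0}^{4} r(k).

427

r(1) = -3·7 = -21
r(2) = -3·(-21) = 63
r(3) = -3·63 = -189
r(4) = -3·(-189) = 567
Sum = 7 + (-21) + 63 + (-189) + 567 = 427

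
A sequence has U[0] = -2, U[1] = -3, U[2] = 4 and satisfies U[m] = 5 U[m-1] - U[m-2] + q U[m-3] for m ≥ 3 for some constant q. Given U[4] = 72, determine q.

3

U[3] = 23 - 2q
U[4] = 111 - 13q
So 111 - 13q = 72, giving q = 3.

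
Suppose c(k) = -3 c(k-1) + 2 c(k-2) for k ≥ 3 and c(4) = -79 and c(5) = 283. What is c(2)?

-5

Rearranging, c(k-2) = (c(k) + 3 c(k-1)) / 2.
c(3) = (283 + 3·(-79)) / 2 = 46/2 = 23
c(2) = (-79 + 3·23) / 2 = -10/2 = -5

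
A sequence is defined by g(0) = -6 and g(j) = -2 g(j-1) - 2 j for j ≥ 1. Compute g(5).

g(1) = -2·(-6) - 2 = 10
g(2) = -2·10 - 4 = -24
g(3) = -2·(-24) - 6 = 42
g(4) = -2·42 - 8 = -92
g(5) = -2·(-92) - 10 = 174

174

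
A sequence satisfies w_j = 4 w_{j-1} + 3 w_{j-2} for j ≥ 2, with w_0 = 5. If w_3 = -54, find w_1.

-6

Let w_1 = y.
w_2 = 15 + 4y
w_3 = 60 + 19y
So 60 + 19y = -54, giving y = -6.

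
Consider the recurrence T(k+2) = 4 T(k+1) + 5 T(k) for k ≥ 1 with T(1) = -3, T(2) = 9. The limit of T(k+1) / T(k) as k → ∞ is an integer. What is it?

5

The characteristic equation is r^2 - 4r - 5 = 0, which factors as (r - 5)(r + 1) = 0.
So the roots are 5 and -1. Since |5| > |-1| and the coefficient of 5^k is non-zero, the ratio tends to 5.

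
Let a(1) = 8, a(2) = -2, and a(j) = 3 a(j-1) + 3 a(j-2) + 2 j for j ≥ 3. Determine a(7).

a(3) = 3*(-2) + 3*8 + 6 = 24
a(4) = 3*24 + 3*(-2) + 8 = 74
a(5) = 3*74 + 3*24 + 10 = 304
a(6) = 3*304 + 3*74 + 12 = 1146
a(7) = 3*1146 + 3*304 + 14 = 4364

4364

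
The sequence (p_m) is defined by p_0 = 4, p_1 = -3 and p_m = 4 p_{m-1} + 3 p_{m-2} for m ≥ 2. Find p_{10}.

p_2 = 4*(-3) + 3*4 = 0
p_3 = 4*0 + 3*(-3) = -9
p_4 = 4*(-9) + 3*0 = -36
p_5 = 4*(-36) + 3*(-9) = -171
p_6 = 4*(-171) + 3*(-36) = -792
p_7 = 4*(-792) + 3*(-171) = -3681
p_8 = 4*(-3681) + 3*(-792) = -17100
p_9 = 4*(-17100) + 3*(-3681) = -79443
p_{10} = 4*(-79443) + 3*(-17100) = -369072

-369072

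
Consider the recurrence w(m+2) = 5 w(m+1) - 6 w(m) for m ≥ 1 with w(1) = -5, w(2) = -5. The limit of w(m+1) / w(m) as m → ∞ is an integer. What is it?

The characteristic equation is r^2 - 5r + 6 = 0, which factors as (r - 3)(r - 2) = 0.
So the roots are 3 and 2. Since |3| > |2| and the coefficient of 3^m is non-zero, the ratio tends to 3.

3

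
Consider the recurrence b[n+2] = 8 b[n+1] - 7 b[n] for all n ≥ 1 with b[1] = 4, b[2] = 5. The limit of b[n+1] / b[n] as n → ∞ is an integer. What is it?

The characteristic equation is r^2 - 8r + 7 = 0, which factors as (r - 7)(r - 1) = 0.
So the roots are 7 and 1. Since |7| > |1| and the coefficient of 7^n is non-zero, the ratio tends to 7.

7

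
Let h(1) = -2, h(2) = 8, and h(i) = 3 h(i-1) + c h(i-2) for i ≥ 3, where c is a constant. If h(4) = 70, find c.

-1

h(3) = 24 - 2c
h(4) = 72 + 2c
So 72 + 2c = 70, giving c = -1.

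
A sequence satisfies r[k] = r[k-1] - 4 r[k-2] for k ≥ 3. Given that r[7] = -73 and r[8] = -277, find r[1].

2

Rearranging, r[k-2] = (r[k] - r[k-1]) / -4.
r[6] = (-277 - (-73)) / -4 = -204/-4 = 51
r[5] = (-73 - 51) / -4 = -124/-4 = 31
r[4] = (51 - 31) / -4 = 20/-4 = -5
r[3] = (31 - (-5)) / -4 = 36/-4 = -9
r[2] = (-5 - (-9)) / -4 = 4/-4 = -1
r[1] = (-9 - (-1)) / -4 = -8/-4 = 2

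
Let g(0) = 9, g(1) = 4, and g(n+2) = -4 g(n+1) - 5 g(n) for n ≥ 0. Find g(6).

g(2) = -4·4 - 5·9 = -61
g(3) = -4·(-61) - 5·4 = 224
g(4) = -4·224 - 5·(-61) = -591
g(5) = -4·(-591) - 5·224 = 1244
g(6) = -4·1244 - 5·(-591) = -2021

-2021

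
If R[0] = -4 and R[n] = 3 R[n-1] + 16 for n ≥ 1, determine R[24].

The fixed point is 16/(1 - 3) = -8, so R[n] + 8 = 3(R[n-1] + 8).
Hence R[n] = 4·3^n - 8.
R[24] = 4·3^{24} - 8 = 4·282429536481 - 8 = 1129718145916.

1129718145916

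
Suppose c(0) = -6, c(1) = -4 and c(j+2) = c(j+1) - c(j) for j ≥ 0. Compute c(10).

4

c(2) = (-4) - (-6) = 2
c(3) = 2 - (-4) = 6
c(4) = 6 - 2 = 4
c(5) = 4 - 6 = -2
c(6) = (-2) - 4 = -6
c(7) = (-6) - (-2) = -4
c(8) = (-4) - (-6) = 2
c(9) = 2 - (-4) = 6
c(10) = 6 - 2 = 4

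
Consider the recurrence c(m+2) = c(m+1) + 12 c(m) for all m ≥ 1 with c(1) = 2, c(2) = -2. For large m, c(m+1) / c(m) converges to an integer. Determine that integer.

4

The characteristic equation is r^2 - r - 12 = 0, which factors as (r - 4)(r + 3) = 0.
So the roots are 4 and -3. Since |4| > |-3| and the coefficient of 4^m is non-zero, the ratio tends to 4.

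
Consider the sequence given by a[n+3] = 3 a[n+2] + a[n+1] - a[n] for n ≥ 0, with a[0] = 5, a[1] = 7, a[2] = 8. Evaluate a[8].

a[3] = 3·8 + 7 - 5 = 26
a[4] = 3·26 + 8 - 7 = 79
a[5] = 3·79 + 26 - 8 = 255
a[6] = 3·255 + 79 - 26 = 818
a[7] = 3·818 + 255 - 79 = 2630
a[8] = 3·2630 + 818 - 255 = 8453

8453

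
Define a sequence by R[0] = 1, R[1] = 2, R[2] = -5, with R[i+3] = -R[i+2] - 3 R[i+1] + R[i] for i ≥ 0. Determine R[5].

R[3] = -(-5) - 3(2) + 1 = 0
R[4] = -0 - 3(-5) + 2 = 17
R[5] = -17 - 3(0) + (-5) = -22

-22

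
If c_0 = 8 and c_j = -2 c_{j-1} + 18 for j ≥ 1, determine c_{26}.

The fixed point is 18/(1 + 2) = 6, so c_j - 6 = -2(c_{j-1} - 6).
Hence c_j = 2·(-2)^j + 6.
c_{26} = 2·(-2)^{26} + 6 = 2·67108864 + 6 = 134217734.

134217734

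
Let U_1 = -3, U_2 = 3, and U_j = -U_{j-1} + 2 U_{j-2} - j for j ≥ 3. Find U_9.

-605

U_3 = -3 + 2(-3) - 3 = -12
U_4 = -(-12) + 2(3) - 4 = 14
U_5 = -14 + 2(-12) - 5 = -43
U_6 = -(-43) + 2(14) - 6 = 65
U_7 = -65 + 2(-43) - 7 = -158
U_8 = -(-158) + 2(65) - 8 = 280
U_9 = -280 + 2(-158) - 9 = -605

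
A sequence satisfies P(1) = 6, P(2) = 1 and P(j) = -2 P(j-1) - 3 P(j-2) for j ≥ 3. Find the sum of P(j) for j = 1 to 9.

-322

P(3) = -2·1 - 3·6 = -20
P(4) = -2·(-20) - 3·1 = 37
P(5) = -2·37 - 3·(-20) = -14
P(6) = -2·(-14) - 3·37 = -83
P(7) = -2·(-83) - 3·(-14) = 208
P(8) = -2·208 - 3·(-83) = -167
P(9) = -2·(-167) - 3·208 = -290
Sum = 6 + 1 + (-20) + 37 + (-14) + (-83) + 208 + (-167) + (-290) = -322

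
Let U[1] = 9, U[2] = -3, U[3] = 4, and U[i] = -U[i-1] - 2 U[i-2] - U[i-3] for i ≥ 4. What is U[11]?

U[4] = -4 - 2·(-3) - 9 = -7
U[5] = -(-7) - 2·4 - (-3) = 2
U[6] = -2 - 2·(-7) - 4 = 8
U[7] = -8 - 2·2 - (-7) = -5
U[8] = -(-5) - 2·8 - 2 = -13
U[9] = -(-13) - 2·(-5) - 8 = 15
U[10] = -15 - 2·(-13) - (-5) = 16
U[11] = -16 - 2·15 - (-13) = -33

-33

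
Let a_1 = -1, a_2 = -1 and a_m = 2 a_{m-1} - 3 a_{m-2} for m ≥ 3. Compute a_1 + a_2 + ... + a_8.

a_3 = 2·(-1) - 3·(-1) = 1
a_4 = 2·1 - 3·(-1) = 5
a_5 = 2·5 - 3·1 = 7
a_6 = 2·7 - 3·5 = -1
a_7 = 2·(-1) - 3·7 = -23
a_8 = 2·(-23) - 3·(-1) = -43
Sum = (-1) + (-1) + 1 + 5 + 7 + (-1) + (-23) + (-43) = -56

-56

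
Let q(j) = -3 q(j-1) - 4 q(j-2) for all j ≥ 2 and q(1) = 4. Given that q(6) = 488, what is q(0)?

Let q(0) = z.
q(2) = -12 - 4z
q(3) = 20 + 12z
q(4) = -12 - 20z
q(5) = -44 + 12z
q(6) = 180 + 44z
So 180 + 44z = 488, giving z = 7.

7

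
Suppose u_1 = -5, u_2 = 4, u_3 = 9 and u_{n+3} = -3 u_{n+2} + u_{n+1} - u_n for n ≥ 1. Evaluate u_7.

u_4 = -3*9 + 4 - (-5) = -18
u_5 = -3*(-18) + 9 - 4 = 59
u_6 = -3*59 + (-18) - 9 = -204
u_7 = -3*(-204) + 59 - (-18) = 689

689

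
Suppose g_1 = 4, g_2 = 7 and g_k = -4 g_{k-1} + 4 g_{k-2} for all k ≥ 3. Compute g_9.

-192512

g_3 = -4(7) + 4(4) = -12
g_4 = -4(-12) + 4(7) = 76
g_5 = -4(76) + 4(-12) = -352
g_6 = -4(-352) + 4(76) = 1712
g_7 = -4(1712) + 4(-352) = -8256
g_8 = -4(-8256) + 4(1712) = 39872
g_9 = -4(39872) + 4(-8256) = -192512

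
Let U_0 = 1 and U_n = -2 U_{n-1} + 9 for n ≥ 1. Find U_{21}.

The fixed point is 9/(1 + 2) = 3, so U_n - 3 = -2(U_{n-1} - 3).
Hence U_n = -2·(-2)^n + 3.
U_{21} = -2·(-2)^{21} + 3 = -2·-2097152 + 3 = 4194307.

4194307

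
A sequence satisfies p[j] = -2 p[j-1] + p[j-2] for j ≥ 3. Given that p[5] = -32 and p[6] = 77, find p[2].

1

Rearranging, p[j-2] = p[j] + 2 p[j-1].
p[4] = 77 + 2(-32) = 13
p[3] = -32 + 2(13) = -6
p[2] = 13 + 2(-6) = 1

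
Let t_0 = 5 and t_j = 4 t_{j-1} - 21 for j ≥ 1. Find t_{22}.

-35184372088825

The fixed point is -21/(1 - 4) = 7, so t_j - 7 = 4(t_{j-1} - 7).
Hence t_j = -2·4^j + 7.
t_{22} = -2·4^{22} + 7 = -2·17592186044416 + 7 = -35184372088825.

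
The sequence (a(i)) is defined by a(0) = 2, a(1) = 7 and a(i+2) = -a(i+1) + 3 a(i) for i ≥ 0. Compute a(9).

2254

a(2) = -7 + 3*2 = -1
a(3) = -(-1) + 3*7 = 22
a(4) = -22 + 3*(-1) = -25
a(5) = -(-25) + 3*22 = 91
a(6) = -91 + 3*(-25) = -166
a(7) = -(-166) + 3*91 = 439
a(8) = -439 + 3*(-166) = -937
a(9) = -(-937) + 3*439 = 2254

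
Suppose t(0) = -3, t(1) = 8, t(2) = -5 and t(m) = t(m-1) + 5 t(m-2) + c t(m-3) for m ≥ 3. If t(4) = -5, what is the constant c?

t(3) = 35 - 3c
t(4) = 10 + 5c
So 10 + 5c = -5, giving c = -3.

-3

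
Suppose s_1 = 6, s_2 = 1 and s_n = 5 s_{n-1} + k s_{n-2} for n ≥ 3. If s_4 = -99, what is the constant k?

-4

s_3 = 5 + 6k
s_4 = 25 + 31k
So 25 + 31k = -99, giving k = -4.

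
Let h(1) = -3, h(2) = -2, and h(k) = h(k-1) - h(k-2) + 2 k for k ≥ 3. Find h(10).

29

h(3) = (-2) - (-3) + 6 = 7
h(4) = 7 - (-2) + 8 = 17
h(5) = 17 - 7 + 10 = 20
h(6) = 20 - 17 + 12 = 15
h(7) = 15 - 20 + 14 = 9
h(8) = 9 - 15 + 16 = 10
h(9) = 10 - 9 + 18 = 19
h(10) = 19 - 10 + 20 = 29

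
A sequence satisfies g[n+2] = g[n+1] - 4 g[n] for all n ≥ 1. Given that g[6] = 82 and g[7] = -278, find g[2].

-6

Rearranging, g[n-2] = (g[n] - g[n-1]) / -4.
g[5] = (-278 - 82) / -4 = -360/-4 = 90
g[4] = (82 - 90) / -4 = -8/-4 = 2
g[3] = (90 - 2) / -4 = 88/-4 = -22
g[2] = (2 - (-22)) / -4 = 24/-4 = -6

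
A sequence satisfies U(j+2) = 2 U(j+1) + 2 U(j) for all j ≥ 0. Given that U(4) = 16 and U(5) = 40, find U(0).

Rearranging, U(j-2) = (U(j) - 2 U(j-1)) / 2.
U(3) = (40 - 2(16)) / 2 = 8/2 = 4
U(2) = (16 - 2(4)) / 2 = 8/2 = 4
U(1) = (4 - 2(4)) / 2 = -4/2 = -2
U(0) = (4 - 2(-2)) / 2 = 8/2 = 4

4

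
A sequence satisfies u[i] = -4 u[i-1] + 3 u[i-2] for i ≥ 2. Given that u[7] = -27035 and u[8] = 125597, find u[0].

Rearranging, u[i-2] = (u[i] + 4 u[i-1]) / 3.
u[6] = (125597 + 4*(-27035)) / 3 = 17457/3 = 5819
u[5] = (-27035 + 4*5819) / 3 = -3759/3 = -1253
u[4] = (5819 + 4*(-1253)) / 3 = 807/3 = 269
u[3] = (-1253 + 4*269) / 3 = -177/3 = -59
u[2] = (269 + 4*(-59)) / 3 = 33/3 = 11
u[1] = (-59 + 4*11) / 3 = -15/3 = -5
u[0] = (11 + 4*(-5)) / 3 = -9/3 = -3

-3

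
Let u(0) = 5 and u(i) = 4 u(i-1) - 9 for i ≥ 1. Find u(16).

8589934595

The fixed point is -9/(1 - 4) = 3, so u(i) - 3 = 4(u(i-1) - 3).
Hence u(i) = 2·4^i + 3.
u(16) = 2·4^{16} + 3 = 2·4294967296 + 3 = 8589934595.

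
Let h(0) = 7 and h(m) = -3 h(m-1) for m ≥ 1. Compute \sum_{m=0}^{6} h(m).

h(1) = -3·7 = -21
h(2) = -3·(-21) = 63
h(3) = -3·63 = -189
h(4) = -3·(-189) = 567
h(5) = -3·567 = -1701
h(6) = -3·(-1701) = 5103
Sum = 7 + (-21) + 63 + (-189) + 567 + (-1701) + 5103 = 3829

3829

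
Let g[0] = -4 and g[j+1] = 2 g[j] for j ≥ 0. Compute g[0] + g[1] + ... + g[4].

g[1] = 2*(-4) = -8
g[2] = 2*(-8) = -16
g[3] = 2*(-16) = -32
g[4] = 2*(-32) = -64
Sum = (-4) + (-8) + (-16) + (-32) + (-64) = -124

-124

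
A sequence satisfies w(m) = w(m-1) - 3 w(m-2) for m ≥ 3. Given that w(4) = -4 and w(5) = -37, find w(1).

Rearranging, w(m-2) = (w(m) - w(m-1)) / -3.
w(3) = (-37 - (-4)) / -3 = -33/-3 = 11
w(2) = (-4 - 11) / -3 = -15/-3 = 5
w(1) = (11 - 5) / -3 = 6/-3 = -2

-2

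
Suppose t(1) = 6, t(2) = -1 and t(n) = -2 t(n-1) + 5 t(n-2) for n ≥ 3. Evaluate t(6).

t(3) = -2*(-1) + 5*6 = 32
t(4) = -2*32 + 5*(-1) = -69
t(5) = -2*(-69) + 5*32 = 298
t(6) = -2*298 + 5*(-69) = -941

-941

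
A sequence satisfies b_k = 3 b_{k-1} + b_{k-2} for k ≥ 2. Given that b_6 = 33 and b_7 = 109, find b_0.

-3

Rearranging, b_{k-2} = b_k - 3 b_{k-1}.
b_5 = 109 - 3*33 = 10
b_4 = 33 - 3*10 = 3
b_3 = 10 - 3*3 = 1
b_2 = 3 - 3*1 = 0
b_1 = 1 - 3*0 = 1
b_0 = 0 - 3*1 = -3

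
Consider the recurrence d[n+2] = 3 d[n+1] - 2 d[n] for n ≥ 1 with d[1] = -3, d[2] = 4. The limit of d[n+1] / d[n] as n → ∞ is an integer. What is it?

The characteristic equation is r^2 - 3r + 2 = 0, which factors as (r - 2)(r - 1) = 0.
So the roots are 2 and 1. Since |2| > |1| and the coefficient of 2^n is non-zero, the ratio tends to 2.

2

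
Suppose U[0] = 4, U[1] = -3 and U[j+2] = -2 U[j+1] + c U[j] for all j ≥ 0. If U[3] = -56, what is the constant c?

4

U[2] = 6 + 4c
U[3] = -12 - 11c
So -12 - 11c = -56, giving c = 4.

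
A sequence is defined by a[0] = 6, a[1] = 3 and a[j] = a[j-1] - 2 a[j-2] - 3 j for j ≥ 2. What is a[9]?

a[2] = 3 - 2(6) - 6 = -15
a[3] = (-15) - 2(3) - 9 = -30
a[4] = (-30) - 2(-15) - 12 = -12
a[5] = (-12) - 2(-30) - 15 = 33
a[6] = 33 - 2(-12) - 18 = 39
a[7] = 39 - 2(33) - 21 = -48
a[8] = (-48) - 2(39) - 24 = -150
a[9] = (-150) - 2(-48) - 27 = -81

-81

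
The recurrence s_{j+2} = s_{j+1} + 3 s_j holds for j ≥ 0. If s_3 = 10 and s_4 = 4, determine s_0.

Rearranging, s_{j-2} = (s_j - s_{j-1}) / 3.
s_2 = (4 - 10) / 3 = -6/3 = -2
s_1 = (10 - (-2)) / 3 = 12/3 = 4
s_0 = (-2 - 4) / 3 = -6/3 = -2

-2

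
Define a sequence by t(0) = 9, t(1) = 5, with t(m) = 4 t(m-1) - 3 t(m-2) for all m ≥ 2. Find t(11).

t(2) = 4(5) - 3(9) = -7
t(3) = 4(-7) - 3(5) = -43
t(4) = 4(-43) - 3(-7) = -151
t(5) = 4(-151) - 3(-43) = -475
t(6) = 4(-475) - 3(-151) = -1447
t(7) = 4(-1447) - 3(-475) = -4363
t(8) = 4(-4363) - 3(-1447) = -13111
t(9) = 4(-13111) - 3(-4363) = -39355
t(10) = 4(-39355) - 3(-13111) = -118087
t(11) = 4(-118087) - 3(-39355) = -354283

-354283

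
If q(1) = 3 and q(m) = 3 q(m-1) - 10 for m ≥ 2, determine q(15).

The fixed point is -10/(1 - 3) = 5, so q(m) - 5 = 3(q(m-1) - 5).
Hence q(m) = -2·3^{m-1} + 5.
q(15) = -2·3^{14} + 5 = -2·4782969 + 5 = -9565933.

-9565933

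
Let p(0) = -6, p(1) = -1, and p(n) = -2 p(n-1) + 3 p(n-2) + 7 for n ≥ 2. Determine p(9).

p(2) = -2·(-1) + 3·(-6) + 7 = -9
p(3) = -2·(-9) + 3·(-1) + 7 = 22
p(4) = -2·22 + 3·(-9) + 7 = -64
p(5) = -2·(-64) + 3·22 + 7 = 201
p(6) = -2·201 + 3·(-64) + 7 = -587
p(7) = -2·(-587) + 3·201 + 7 = 1784
p(8) = -2·1784 + 3·(-587) + 7 = -5322
p(9) = -2·(-5322) + 3·1784 + 7 = 16003

16003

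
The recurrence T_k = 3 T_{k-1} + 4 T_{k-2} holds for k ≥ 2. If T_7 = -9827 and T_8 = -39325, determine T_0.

Rearranging, T_{k-2} = (T_k - 3 T_{k-1}) / 4.
T_6 = (-39325 - 3·(-9827)) / 4 = -9844/4 = -2461
T_5 = (-9827 - 3·(-2461)) / 4 = -2444/4 = -611
T_4 = (-2461 - 3·(-611)) / 4 = -628/4 = -157
T_3 = (-611 - 3·(-157)) / 4 = -140/4 = -35
T_2 = (-157 - 3·(-35)) / 4 = -52/4 = -13
T_1 = (-35 - 3·(-13)) / 4 = 4/4 = 1
T_0 = (-13 - 3·1) / 4 = -16/4 = -4

-4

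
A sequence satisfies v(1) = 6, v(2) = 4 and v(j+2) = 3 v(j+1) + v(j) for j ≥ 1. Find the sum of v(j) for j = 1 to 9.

v(3) = 3(4) + 6 = 18
v(4) = 3(18) + 4 = 58
v(5) = 3(58) + 18 = 192
v(6) = 3(192) + 58 = 634
v(7) = 3(634) + 192 = 2094
v(8) = 3(2094) + 634 = 6916
v(9) = 3(6916) + 2094 = 22842
Sum = 6 + 4 + 18 + 58 + 192 + 634 + 2094 + 6916 + 22842 = 32764

32764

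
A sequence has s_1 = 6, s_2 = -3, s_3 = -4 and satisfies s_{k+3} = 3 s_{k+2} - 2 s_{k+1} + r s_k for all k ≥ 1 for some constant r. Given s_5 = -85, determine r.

s_4 = -6 + 6r
s_5 = -10 + 15r
So -10 + 15r = -85, giving r = -5.

-5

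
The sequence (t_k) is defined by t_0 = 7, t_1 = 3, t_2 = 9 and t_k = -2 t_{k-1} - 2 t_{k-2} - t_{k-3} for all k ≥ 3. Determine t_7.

3

t_3 = -2*9 - 2*3 - 7 = -31
t_4 = -2*(-31) - 2*9 - 3 = 41
t_5 = -2*41 - 2*(-31) - 9 = -29
t_6 = -2*(-29) - 2*41 - (-31) = 7
t_7 = -2*7 - 2*(-29) - 41 = 3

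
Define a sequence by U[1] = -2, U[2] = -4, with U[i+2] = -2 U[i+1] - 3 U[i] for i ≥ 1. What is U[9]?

302

U[3] = -2·(-4) - 3·(-2) = 14
U[4] = -2·14 - 3·(-4) = -16
U[5] = -2·(-16) - 3·14 = -10
U[6] = -2·(-10) - 3·(-16) = 68
U[7] = -2·68 - 3·(-10) = -106
U[8] = -2·(-106) - 3·68 = 8
U[9] = -2·8 - 3·(-106) = 302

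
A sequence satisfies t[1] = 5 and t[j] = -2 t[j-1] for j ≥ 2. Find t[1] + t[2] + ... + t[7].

t[2] = -2·5 = -10
t[3] = -2·(-10) = 20
t[4] = -2·20 = -40
t[5] = -2·(-40) = 80
t[6] = -2·80 = -160
t[7] = -2·(-160) = 320
Sum = 5 + (-10) + 20 + (-40) + 80 + (-160) + 320 = 215

215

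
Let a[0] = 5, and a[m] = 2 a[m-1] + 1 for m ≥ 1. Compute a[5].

191

a[1] = 2*5 + 1 = 11
a[2] = 2*11 + 1 = 23
a[3] = 2*23 + 1 = 47
a[4] = 2*47 + 1 = 95
a[5] = 2*95 + 1 = 191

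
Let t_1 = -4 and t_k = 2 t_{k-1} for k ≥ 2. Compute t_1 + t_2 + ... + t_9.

t_2 = 2(-4) = -8
t_3 = 2(-8) = -16
t_4 = 2(-16) = -32
t_5 = 2(-32) = -64
t_6 = 2(-64) = -128
t_7 = 2(-128) = -256
t_8 = 2(-256) = -512
t_9 = 2(-512) = -1024
Sum = (-4) + (-8) + (-16) + (-32) + (-64) + (-128) + (-256) + (-512) + (-1024) = -2044

-2044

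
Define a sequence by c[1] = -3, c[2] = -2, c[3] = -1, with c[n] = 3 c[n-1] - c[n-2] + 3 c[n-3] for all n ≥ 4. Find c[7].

c[4] = 3*(-1) - (-2) + 3*(-3) = -10
c[5] = 3*(-10) - (-1) + 3*(-2) = -35
c[6] = 3*(-35) - (-10) + 3*(-1) = -98
c[7] = 3*(-98) - (-35) + 3*(-10) = -289

-289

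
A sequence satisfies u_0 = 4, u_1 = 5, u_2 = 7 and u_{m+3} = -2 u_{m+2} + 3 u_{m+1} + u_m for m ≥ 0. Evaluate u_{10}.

u_3 = -2·7 + 3·5 + 4 = 5
u_4 = -2·5 + 3·7 + 5 = 16
u_5 = -2·16 + 3·5 + 7 = -10
u_6 = -2·(-10) + 3·16 + 5 = 73
u_7 = -2·73 + 3·(-10) + 16 = -160
u_8 = -2·(-160) + 3·73 + (-10) = 529
u_9 = -2·529 + 3·(-160) + 73 = -1465
u_{10} = -2·(-1465) + 3·529 + (-160) = 4357

4357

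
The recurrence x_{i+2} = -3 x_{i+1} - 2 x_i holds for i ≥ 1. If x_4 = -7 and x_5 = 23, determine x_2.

Rearranging, x_{i-2} = (x_i + 3 x_{i-1}) / -2.
x_3 = (23 + 3·(-7)) / -2 = 2/-2 = -1
x_2 = (-7 + 3·(-1)) / -2 = -10/-2 = 5

5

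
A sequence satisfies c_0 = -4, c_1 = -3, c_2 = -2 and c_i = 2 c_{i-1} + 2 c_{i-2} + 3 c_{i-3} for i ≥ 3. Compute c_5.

-164

c_3 = 2(-2) + 2(-3) + 3(-4) = -22
c_4 = 2(-22) + 2(-2) + 3(-3) = -57
c_5 = 2(-57) + 2(-22) + 3(-2) = -164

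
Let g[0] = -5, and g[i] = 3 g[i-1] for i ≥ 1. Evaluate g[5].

g[1] = 3(-5) = -15
g[2] = 3(-15) = -45
g[3] = 3(-45) = -135
g[4] = 3(-135) = -405
g[5] = 3(-405) = -1215

-1215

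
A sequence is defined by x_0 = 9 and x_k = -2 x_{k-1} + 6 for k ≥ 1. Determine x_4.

114

x_1 = -2·9 + 6 = -12
x_2 = -2·(-12) + 6 = 30
x_3 = -2·30 + 6 = -54
x_4 = -2·(-54) + 6 = 114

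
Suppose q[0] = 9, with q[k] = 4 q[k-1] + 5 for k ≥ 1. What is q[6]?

43689

q[1] = 4*9 + 5 = 41
q[2] = 4*41 + 5 = 169
q[3] = 4*169 + 5 = 681
q[4] = 4*681 + 5 = 2729
q[5] = 4*2729 + 5 = 10921
q[6] = 4*10921 + 5 = 43689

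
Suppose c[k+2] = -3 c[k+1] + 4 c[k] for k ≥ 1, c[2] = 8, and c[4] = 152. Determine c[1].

-4

Let c[1] = x.
c[3] = -24 + 4x
c[4] = 104 - 12x
So 104 - 12x = 152, giving x = -4.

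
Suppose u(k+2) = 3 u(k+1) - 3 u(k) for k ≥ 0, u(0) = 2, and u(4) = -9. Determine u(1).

3

Let u(1) = v.
u(2) = -6 + 3v
u(3) = -18 + 6v
u(4) = -36 + 9v
So -36 + 9v = -9, giving v = 3.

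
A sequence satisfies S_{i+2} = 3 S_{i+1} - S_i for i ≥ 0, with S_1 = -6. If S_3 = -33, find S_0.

Let S_0 = y.
S_2 = -18 - y
S_3 = -48 - 3y
So -48 - 3y = -33, giving y = -5.

-5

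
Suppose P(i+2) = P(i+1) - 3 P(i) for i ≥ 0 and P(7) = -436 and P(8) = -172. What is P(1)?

-4

Rearranging, P(i-2) = (P(i) - P(i-1)) / -3.
P(6) = (-172 - (-436)) / -3 = 264/-3 = -88
P(5) = (-436 - (-88)) / -3 = -348/-3 = 116
P(4) = (-88 - 116) / -3 = -204/-3 = 68
P(3) = (116 - 68) / -3 = 48/-3 = -16
P(2) = (68 - (-16)) / -3 = 84/-3 = -28
P(1) = (-16 - (-28)) / -3 = 12/-3 = -4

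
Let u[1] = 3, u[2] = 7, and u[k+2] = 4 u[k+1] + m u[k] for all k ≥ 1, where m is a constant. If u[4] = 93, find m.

u[3] = 28 + 3m
u[4] = 112 + 19m
So 112 + 19m = 93, giving m = -1.

-1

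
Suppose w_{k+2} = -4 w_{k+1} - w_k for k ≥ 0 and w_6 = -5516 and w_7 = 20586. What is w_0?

Rearranging, w_{k-2} = -(w_k + 4 w_{k-1}).
w_5 = -(20586 + 4(-5516)) = 1478
w_4 = -(-5516 + 4(1478)) = -396
w_3 = -(1478 + 4(-396)) = 106
w_2 = -(-396 + 4(106)) = -28
w_1 = -(106 + 4(-28)) = 6
w_0 = -(-28 + 4(6)) = 4

4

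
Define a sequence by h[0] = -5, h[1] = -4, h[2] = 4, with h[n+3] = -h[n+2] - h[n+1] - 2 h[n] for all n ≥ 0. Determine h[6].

h[3] = -4 - (-4) - 2·(-5) = 10
h[4] = -10 - 4 - 2·(-4) = -6
h[5] = -(-6) - 10 - 2·4 = -12
h[6] = -(-12) - (-6) - 2·10 = -2

-2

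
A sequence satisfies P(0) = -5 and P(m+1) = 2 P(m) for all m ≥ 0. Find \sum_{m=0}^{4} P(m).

-155

P(1) = 2·(-5) = -10
P(2) = 2·(-10) = -20
P(3) = 2·(-20) = -40
P(4) = 2·(-40) = -80
Sum = (-5) + (-10) + (-20) + (-40) + (-80) = -155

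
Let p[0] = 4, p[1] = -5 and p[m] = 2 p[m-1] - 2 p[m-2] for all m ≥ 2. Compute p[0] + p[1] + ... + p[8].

p[2] = 2*(-5) - 2*4 = -18
p[3] = 2*(-18) - 2*(-5) = -26
p[4] = 2*(-26) - 2*(-18) = -16
p[5] = 2*(-16) - 2*(-26) = 20
p[6] = 2*20 - 2*(-16) = 72
p[7] = 2*72 - 2*20 = 104
p[8] = 2*104 - 2*72 = 64
Sum = 4 + (-5) + (-18) + (-26) + (-16) + 20 + 72 + 104 + 64 = 199

199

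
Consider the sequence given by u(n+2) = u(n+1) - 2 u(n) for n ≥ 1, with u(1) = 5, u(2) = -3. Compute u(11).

u(3) = (-3) - 2*5 = -13
u(4) = (-13) - 2*(-3) = -7
u(5) = (-7) - 2*(-13) = 19
u(6) = 19 - 2*(-7) = 33
u(7) = 33 - 2*19 = -5
u(8) = (-5) - 2*33 = -71
u(9) = (-71) - 2*(-5) = -61
u(10) = (-61) - 2*(-71) = 81
u(11) = 81 - 2*(-61) = 203

203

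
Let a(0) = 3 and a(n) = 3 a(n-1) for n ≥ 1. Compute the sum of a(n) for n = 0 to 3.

a(1) = 3(3) = 9
a(2) = 3(9) = 27
a(3) = 3(27) = 81
Sum = 3 + 9 + 27 + 81 = 120

120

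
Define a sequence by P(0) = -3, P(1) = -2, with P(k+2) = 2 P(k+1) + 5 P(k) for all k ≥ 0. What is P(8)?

-26011

P(2) = 2(-2) + 5(-3) = -19
P(3) = 2(-19) + 5(-2) = -48
P(4) = 2(-48) + 5(-19) = -191
P(5) = 2(-191) + 5(-48) = -622
P(6) = 2(-622) + 5(-191) = -2199
P(7) = 2(-2199) + 5(-622) = -7508
P(8) = 2(-7508) + 5(-2199) = -26011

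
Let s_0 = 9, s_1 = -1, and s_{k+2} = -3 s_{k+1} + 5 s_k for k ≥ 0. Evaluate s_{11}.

-15329054

s_2 = -3*(-1) + 5*9 = 48
s_3 = -3*48 + 5*(-1) = -149
s_4 = -3*(-149) + 5*48 = 687
s_5 = -3*687 + 5*(-149) = -2806
s_6 = -3*(-2806) + 5*687 = 11853
s_7 = -3*11853 + 5*(-2806) = -49589
s_8 = -3*(-49589) + 5*11853 = 208032
s_9 = -3*208032 + 5*(-49589) = -872041
s_{10} = -3*(-872041) + 5*208032 = 3656283
s_{11} = -3*3656283 + 5*(-872041) = -15329054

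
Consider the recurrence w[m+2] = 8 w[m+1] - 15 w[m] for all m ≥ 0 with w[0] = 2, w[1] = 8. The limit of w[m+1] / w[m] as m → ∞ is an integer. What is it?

5

The characteristic equation is r^2 - 8r + 15 = 0, which factors as (r - 5)(r - 3) = 0.
So the roots are 5 and 3. Since |5| > |3| and the coefficient of 5^m is non-zero, the ratio tends to 5.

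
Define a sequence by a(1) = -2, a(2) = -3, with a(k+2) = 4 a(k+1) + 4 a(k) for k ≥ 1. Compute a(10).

-1174272

a(3) = 4(-3) + 4(-2) = -20
a(4) = 4(-20) + 4(-3) = -92
a(5) = 4(-92) + 4(-20) = -448
a(6) = 4(-448) + 4(-92) = -2160
a(7) = 4(-2160) + 4(-448) = -10432
a(8) = 4(-10432) + 4(-2160) = -50368
a(9) = 4(-50368) + 4(-10432) = -243200
a(10) = 4(-243200) + 4(-50368) = -1174272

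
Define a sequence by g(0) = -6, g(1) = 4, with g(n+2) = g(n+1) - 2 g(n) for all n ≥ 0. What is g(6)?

g(2) = 4 - 2*(-6) = 16
g(3) = 16 - 2*4 = 8
g(4) = 8 - 2*16 = -24
g(5) = (-24) - 2*8 = -40
g(6) = (-40) - 2*(-24) = 8

8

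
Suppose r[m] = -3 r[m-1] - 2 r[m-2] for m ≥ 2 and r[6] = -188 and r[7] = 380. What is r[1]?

Rearranging, r[m-2] = (r[m] + 3 r[m-1]) / -2.
r[5] = (380 + 3·(-188)) / -2 = -184/-2 = 92
r[4] = (-188 + 3·92) / -2 = 88/-2 = -44
r[3] = (92 + 3·(-44)) / -2 = -40/-2 = 20
r[2] = (-44 + 3·20) / -2 = 16/-2 = -8
r[1] = (20 + 3·(-8)) / -2 = -4/-2 = 2

2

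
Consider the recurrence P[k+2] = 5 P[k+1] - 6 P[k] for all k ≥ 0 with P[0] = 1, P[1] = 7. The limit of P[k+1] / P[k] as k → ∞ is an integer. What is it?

3

The characteristic equation is r^2 - 5r + 6 = 0, which factors as (r - 3)(r - 2) = 0.
So the roots are 3 and 2. Since |3| > |2| and the coefficient of 3^k is non-zero, the ratio tends to 3.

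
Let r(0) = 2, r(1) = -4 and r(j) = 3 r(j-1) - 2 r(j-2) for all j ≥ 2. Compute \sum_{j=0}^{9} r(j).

-6058

r(2) = 3·(-4) - 2·2 = -16
r(3) = 3·(-16) - 2·(-4) = -40
r(4) = 3·(-40) - 2·(-16) = -88
r(5) = 3·(-88) - 2·(-40) = -184
r(6) = 3·(-184) - 2·(-88) = -376
r(7) = 3·(-376) - 2·(-184) = -760
r(8) = 3·(-760) - 2·(-376) = -1528
r(9) = 3·(-1528) - 2·(-760) = -3064
Sum = 2 + (-4) + (-16) + (-40) + (-88) + (-184) + (-376) + (-760) + (-1528) + (-3064) = -6058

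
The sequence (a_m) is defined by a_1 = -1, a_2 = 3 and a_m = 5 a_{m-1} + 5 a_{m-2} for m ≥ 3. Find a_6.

2200

a_3 = 5·3 + 5·(-1) = 10
a_4 = 5·10 + 5·3 = 65
a_5 = 5·65 + 5·10 = 375
a_6 = 5·375 + 5·65 = 2200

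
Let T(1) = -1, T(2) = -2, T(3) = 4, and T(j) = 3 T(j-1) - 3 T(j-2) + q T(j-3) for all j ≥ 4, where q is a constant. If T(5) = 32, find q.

T(4) = 18 - q
T(5) = 42 - 5q
So 42 - 5q = 32, giving q = 2.

2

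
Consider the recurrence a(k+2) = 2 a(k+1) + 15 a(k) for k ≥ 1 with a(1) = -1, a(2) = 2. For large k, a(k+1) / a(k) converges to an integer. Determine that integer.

5

The characteristic equation is r^2 - 2r - 15 = 0, which factors as (r - 5)(r + 3) = 0.
So the roots are 5 and -3. Since |5| > |-3| and the coefficient of 5^k is non-zero, the ratio tends to 5.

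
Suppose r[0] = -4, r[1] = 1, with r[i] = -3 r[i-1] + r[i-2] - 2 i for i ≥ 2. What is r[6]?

-1096

r[2] = -3*1 + (-4) - 4 = -11
r[3] = -3*(-11) + 1 - 6 = 28
r[4] = -3*28 + (-11) - 8 = -103
r[5] = -3*(-103) + 28 - 10 = 327
r[6] = -3*327 + (-103) - 12 = -1096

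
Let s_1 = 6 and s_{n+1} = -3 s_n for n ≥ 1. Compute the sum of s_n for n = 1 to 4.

-120

s_2 = -3*6 = -18
s_3 = -3*(-18) = 54
s_4 = -3*54 = -162
Sum = 6 + (-18) + 54 + (-162) = -120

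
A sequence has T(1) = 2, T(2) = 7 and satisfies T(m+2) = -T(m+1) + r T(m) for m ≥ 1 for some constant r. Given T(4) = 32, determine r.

5

T(3) = -7 + 2r
T(4) = 7 + 5r
So 7 + 5r = 32, giving r = 5.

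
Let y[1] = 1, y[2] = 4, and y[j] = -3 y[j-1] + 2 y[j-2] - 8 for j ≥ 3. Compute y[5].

-206

y[3] = -3(4) + 2(1) - 8 = -18
y[4] = -3(-18) + 2(4) - 8 = 54
y[5] = -3(54) + 2(-18) - 8 = -206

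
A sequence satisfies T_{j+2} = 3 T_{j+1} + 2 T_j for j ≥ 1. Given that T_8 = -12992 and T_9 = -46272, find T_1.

-6

Rearranging, T_{j-2} = (T_j - 3 T_{j-1}) / 2.
T_7 = (-46272 - 3*(-12992)) / 2 = -7296/2 = -3648
T_6 = (-12992 - 3*(-3648)) / 2 = -2048/2 = -1024
T_5 = (-3648 - 3*(-1024)) / 2 = -576/2 = -288
T_4 = (-1024 - 3*(-288)) / 2 = -160/2 = -80
T_3 = (-288 - 3*(-80)) / 2 = -48/2 = -24
T_2 = (-80 - 3*(-24)) / 2 = -8/2 = -4
T_1 = (-24 - 3*(-4)) / 2 = -12/2 = -6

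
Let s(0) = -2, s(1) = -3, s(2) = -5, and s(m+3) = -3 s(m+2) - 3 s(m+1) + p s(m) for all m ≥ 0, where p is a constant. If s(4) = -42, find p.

5

s(3) = 24 - 2p
s(4) = -57 + 3p
So -57 + 3p = -42, giving p = 5.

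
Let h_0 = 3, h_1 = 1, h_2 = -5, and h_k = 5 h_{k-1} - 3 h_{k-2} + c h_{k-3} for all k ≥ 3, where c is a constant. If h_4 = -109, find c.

1

h_3 = -28 + 3c
h_4 = -125 + 16c
So -125 + 16c = -109, giving c = 1.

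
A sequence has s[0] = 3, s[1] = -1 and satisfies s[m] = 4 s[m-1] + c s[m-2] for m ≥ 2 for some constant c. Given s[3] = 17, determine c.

3

s[2] = -4 + 3c
s[3] = -16 + 11c
So -16 + 11c = 17, giving c = 3.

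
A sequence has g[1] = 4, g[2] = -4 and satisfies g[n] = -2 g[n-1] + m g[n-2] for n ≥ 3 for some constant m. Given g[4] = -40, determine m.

g[3] = 8 + 4m
g[4] = -16 - 12m
So -16 - 12m = -40, giving m = 2.

2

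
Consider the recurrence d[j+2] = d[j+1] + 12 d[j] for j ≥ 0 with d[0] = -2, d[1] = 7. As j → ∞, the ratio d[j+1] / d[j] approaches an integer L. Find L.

4

The characteristic equation is r^2 - r - 12 = 0, which factors as (r - 4)(r + 3) = 0.
So the roots are 4 and -3. Since |4| > |-3| and the coefficient of 4^j is non-zero, the ratio tends to 4.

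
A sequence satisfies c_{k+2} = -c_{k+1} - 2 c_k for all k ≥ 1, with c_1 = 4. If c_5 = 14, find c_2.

2

Let c_2 = z.
c_3 = -8 - z
c_4 = 8 - z
c_5 = 8 + 3z
So 8 + 3z = 14, giving z = 2.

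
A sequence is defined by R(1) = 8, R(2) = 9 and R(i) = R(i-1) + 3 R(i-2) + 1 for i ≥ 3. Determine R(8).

1905

R(3) = 9 + 3*8 + 1 = 34
R(4) = 34 + 3*9 + 1 = 62
R(5) = 62 + 3*34 + 1 = 165
R(6) = 165 + 3*62 + 1 = 352
R(7) = 352 + 3*165 + 1 = 848
R(8) = 848 + 3*352 + 1 = 1905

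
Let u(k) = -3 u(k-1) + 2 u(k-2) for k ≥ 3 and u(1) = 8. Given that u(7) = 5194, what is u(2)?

-6

Let u(2) = z.
u(3) = 16 - 3z
u(4) = -48 + 11z
u(5) = 176 - 39z
u(6) = -624 + 139z
u(7) = 2224 - 495z
So 2224 - 495z = 5194, giving z = -6.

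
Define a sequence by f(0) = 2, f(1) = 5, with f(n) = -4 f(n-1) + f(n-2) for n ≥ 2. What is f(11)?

7979405

f(2) = -4(5) + 2 = -18
f(3) = -4(-18) + 5 = 77
f(4) = -4(77) + (-18) = -326
f(5) = -4(-326) + 77 = 1381
f(6) = -4(1381) + (-326) = -5850
f(7) = -4(-5850) + 1381 = 24781
f(8) = -4(24781) + (-5850) = -104974
f(9) = -4(-104974) + 24781 = 444677
f(10) = -4(444677) + (-104974) = -1883682
f(11) = -4(-1883682) + 444677 = 7979405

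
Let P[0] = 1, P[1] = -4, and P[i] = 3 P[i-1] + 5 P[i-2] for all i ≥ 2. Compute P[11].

P[2] = 3(-4) + 5(1) = -7
P[3] = 3(-7) + 5(-4) = -41
P[4] = 3(-41) + 5(-7) = -158
P[5] = 3(-158) + 5(-41) = -679
P[6] = 3(-679) + 5(-158) = -2827
P[7] = 3(-2827) + 5(-679) = -11876
P[8] = 3(-11876) + 5(-2827) = -49763
P[9] = 3(-49763) + 5(-11876) = -208669
P[10] = 3(-208669) + 5(-49763) = -874822
P[11] = 3(-874822) + 5(-208669) = -3667811

-3667811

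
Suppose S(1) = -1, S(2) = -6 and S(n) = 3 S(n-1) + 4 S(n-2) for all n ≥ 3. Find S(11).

-1468006

S(3) = 3·(-6) + 4·(-1) = -22
S(4) = 3·(-22) + 4·(-6) = -90
S(5) = 3·(-90) + 4·(-22) = -358
S(6) = 3·(-358) + 4·(-90) = -1434
S(7) = 3·(-1434) + 4·(-358) = -5734
S(8) = 3·(-5734) + 4·(-1434) = -22938
S(9) = 3·(-22938) + 4·(-5734) = -91750
S(10) = 3·(-91750) + 4·(-22938) = -367002
S(11) = 3·(-367002) + 4·(-91750) = -1468006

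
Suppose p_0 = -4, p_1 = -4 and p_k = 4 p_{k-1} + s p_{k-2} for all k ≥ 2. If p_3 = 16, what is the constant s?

-4

p_2 = -16 - 4s
p_3 = -64 - 20s
So -64 - 20s = 16, giving s = -4.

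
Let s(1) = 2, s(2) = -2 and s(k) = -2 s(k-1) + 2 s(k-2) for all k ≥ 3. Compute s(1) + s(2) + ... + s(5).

44

s(3) = -2*(-2) + 2*2 = 8
s(4) = -2*8 + 2*(-2) = -20
s(5) = -2*(-20) + 2*8 = 56
Sum = 2 + (-2) + 8 + (-20) + 56 = 44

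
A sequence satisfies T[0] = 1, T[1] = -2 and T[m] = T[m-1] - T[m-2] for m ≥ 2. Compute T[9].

-1

T[2] = (-2) - 1 = -3
T[3] = (-3) - (-2) = -1
T[4] = (-1) - (-3) = 2
T[5] = 2 - (-1) = 3
T[6] = 3 - 2 = 1
T[7] = 1 - 3 = -2
T[8] = (-2) - 1 = -3
T[9] = (-3) - (-2) = -1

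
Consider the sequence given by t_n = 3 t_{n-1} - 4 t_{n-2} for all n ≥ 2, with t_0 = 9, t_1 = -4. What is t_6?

t_2 = 3(-4) - 4(9) = -48
t_3 = 3(-48) - 4(-4) = -128
t_4 = 3(-128) - 4(-48) = -192
t_5 = 3(-192) - 4(-128) = -64
t_6 = 3(-64) - 4(-192) = 576

576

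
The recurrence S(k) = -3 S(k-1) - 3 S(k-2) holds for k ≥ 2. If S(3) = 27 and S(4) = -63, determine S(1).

Rearranging, S(k-2) = (S(k) + 3 S(k-1)) / -3.
S(2) = (-63 + 3(27)) / -3 = 18/-3 = -6
S(1) = (27 + 3(-6)) / -3 = 9/-3 = -3

-3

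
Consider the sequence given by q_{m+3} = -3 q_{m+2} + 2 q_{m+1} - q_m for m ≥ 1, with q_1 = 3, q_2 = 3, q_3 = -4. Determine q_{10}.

34986

q_4 = -3*(-4) + 2*3 - 3 = 15
q_5 = -3*15 + 2*(-4) - 3 = -56
q_6 = -3*(-56) + 2*15 - (-4) = 202
q_7 = -3*202 + 2*(-56) - 15 = -733
q_8 = -3*(-733) + 2*202 - (-56) = 2659
q_9 = -3*2659 + 2*(-733) - 202 = -9645
q_{10} = -3*(-9645) + 2*2659 - (-733) = 34986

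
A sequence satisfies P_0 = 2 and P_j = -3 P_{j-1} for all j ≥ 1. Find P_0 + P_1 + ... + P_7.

-3280

P_1 = -3*2 = -6
P_2 = -3*(-6) = 18
P_3 = -3*18 = -54
P_4 = -3*(-54) = 162
P_5 = -3*162 = -486
P_6 = -3*(-486) = 1458
P_7 = -3*1458 = -4374
Sum = 2 + (-6) + 18 + (-54) + 162 + (-486) + 1458 + (-4374) = -3280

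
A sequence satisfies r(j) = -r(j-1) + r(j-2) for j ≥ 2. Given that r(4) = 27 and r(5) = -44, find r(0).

3

Rearranging, r(j-2) = r(j) + r(j-1).
r(3) = -44 + 27 = -17
r(2) = 27 + (-17) = 10
r(1) = -17 + 10 = -7
r(0) = 10 + (-7) = 3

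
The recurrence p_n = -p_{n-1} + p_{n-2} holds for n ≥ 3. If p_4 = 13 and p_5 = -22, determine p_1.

-5

Rearranging, p_{n-2} = p_n + p_{n-1}.
p_3 = -22 + 13 = -9
p_2 = 13 + (-9) = 4
p_1 = -9 + 4 = -5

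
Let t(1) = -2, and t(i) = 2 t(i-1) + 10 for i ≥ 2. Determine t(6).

t(2) = 2(-2) + 10 = 6
t(3) = 2(6) + 10 = 22
t(4) = 2(22) + 10 = 54
t(5) = 2(54) + 10 = 118
t(6) = 2(118) + 10 = 246

246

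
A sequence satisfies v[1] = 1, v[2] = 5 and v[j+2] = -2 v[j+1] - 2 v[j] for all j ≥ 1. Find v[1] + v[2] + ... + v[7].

v[3] = -2(5) - 2(1) = -12
v[4] = -2(-12) - 2(5) = 14
v[5] = -2(14) - 2(-12) = -4
v[6] = -2(-4) - 2(14) = -20
v[7] = -2(-20) - 2(-4) = 48
Sum = 1 + 5 + (-12) + 14 + (-4) + (-20) + 48 = 32

32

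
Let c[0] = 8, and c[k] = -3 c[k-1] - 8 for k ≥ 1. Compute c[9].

-196832

c[1] = -3(8) - 8 = -32
c[2] = -3(-32) - 8 = 88
c[3] = -3(88) - 8 = -272
c[4] = -3(-272) - 8 = 808
c[5] = -3(808) - 8 = -2432
c[6] = -3(-2432) - 8 = 7288
c[7] = -3(7288) - 8 = -21872
c[8] = -3(-21872) - 8 = 65608
c[9] = -3(65608) - 8 = -196832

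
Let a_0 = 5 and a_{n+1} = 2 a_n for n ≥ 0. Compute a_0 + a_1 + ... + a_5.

315

a_1 = 2(5) = 10
a_2 = 2(10) = 20
a_3 = 2(20) = 40
a_4 = 2(40) = 80
a_5 = 2(80) = 160
Sum = 5 + 10 + 20 + 40 + 80 + 160 = 315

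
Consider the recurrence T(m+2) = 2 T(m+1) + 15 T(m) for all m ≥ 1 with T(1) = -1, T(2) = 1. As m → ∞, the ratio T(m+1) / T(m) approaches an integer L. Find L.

5

The characteristic equation is r^2 - 2r - 15 = 0, which factors as (r - 5)(r + 3) = 0.
So the roots are 5 and -3. Since |5| > |-3| and the coefficient of 5^m is non-zero, the ratio tends to 5.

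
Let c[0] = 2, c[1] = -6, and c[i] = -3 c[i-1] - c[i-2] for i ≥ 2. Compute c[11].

c[2] = -3*(-6) - 2 = 16
c[3] = -3*16 - (-6) = -42
c[4] = -3*(-42) - 16 = 110
c[5] = -3*110 - (-42) = -288
c[6] = -3*(-288) - 110 = 754
c[7] = -3*754 - (-288) = -1974
c[8] = -3*(-1974) - 754 = 5168
c[9] = -3*5168 - (-1974) = -13530
c[10] = -3*(-13530) - 5168 = 35422
c[11] = -3*35422 - (-13530) = -92736

-92736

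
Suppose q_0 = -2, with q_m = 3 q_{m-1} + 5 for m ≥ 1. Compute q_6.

362

q_1 = 3·(-2) + 5 = -1
q_2 = 3·(-1) + 5 = 2
q_3 = 3·2 + 5 = 11
q_4 = 3·11 + 5 = 38
q_5 = 3·38 + 5 = 119
q_6 = 3·119 + 5 = 362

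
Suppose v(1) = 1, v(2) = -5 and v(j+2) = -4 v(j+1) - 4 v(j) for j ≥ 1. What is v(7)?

v(3) = -4(-5) - 4(1) = 16
v(4) = -4(16) - 4(-5) = -44
v(5) = -4(-44) - 4(16) = 112
v(6) = -4(112) - 4(-44) = -272
v(7) = -4(-272) - 4(112) = 640

640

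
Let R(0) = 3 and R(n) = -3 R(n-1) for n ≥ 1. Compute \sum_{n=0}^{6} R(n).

R(1) = -3*3 = -9
R(2) = -3*(-9) = 27
R(3) = -3*27 = -81
R(4) = -3*(-81) = 243
R(5) = -3*243 = -729
R(6) = -3*(-729) = 2187
Sum = 3 + (-9) + 27 + (-81) + 243 + (-729) + 2187 = 1641

1641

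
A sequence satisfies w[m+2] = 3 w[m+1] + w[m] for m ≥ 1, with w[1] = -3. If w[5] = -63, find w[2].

Let w[2] = z.
w[3] = -3 + 3z
w[4] = -9 + 10z
w[5] = -30 + 33z
So -30 + 33z = -63, giving z = -1.

-1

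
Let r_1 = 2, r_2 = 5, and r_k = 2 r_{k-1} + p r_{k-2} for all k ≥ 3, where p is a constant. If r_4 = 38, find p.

2

r_3 = 10 + 2p
r_4 = 20 + 9p
So 20 + 9p = 38, giving p = 2.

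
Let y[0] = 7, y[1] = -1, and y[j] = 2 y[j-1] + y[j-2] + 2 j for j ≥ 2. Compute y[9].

5631

y[2] = 2·(-1) + 7 + 4 = 9
y[3] = 2·9 + (-1) + 6 = 23
y[4] = 2·23 + 9 + 8 = 63
y[5] = 2·63 + 23 + 10 = 159
y[6] = 2·159 + 63 + 12 = 393
y[7] = 2·393 + 159 + 14 = 959
y[8] = 2·959 + 393 + 16 = 2327
y[9] = 2·2327 + 959 + 18 = 5631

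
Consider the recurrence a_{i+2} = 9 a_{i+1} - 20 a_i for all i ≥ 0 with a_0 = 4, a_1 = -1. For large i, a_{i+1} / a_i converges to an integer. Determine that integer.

The characteristic equation is r^2 - 9r + 20 = 0, which factors as (r - 5)(r - 4) = 0.
So the roots are 5 and 4. Since |5| > |4| and the coefficient of 5^i is non-zero, the ratio tends to 5.

5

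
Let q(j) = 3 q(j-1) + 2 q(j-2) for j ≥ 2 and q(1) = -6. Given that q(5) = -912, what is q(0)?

Let q(0) = v.
q(2) = -18 + 2v
q(3) = -66 + 6v
q(4) = -234 + 22v
q(5) = -834 + 78v
So -834 + 78v = -912, giving v = -1.

-1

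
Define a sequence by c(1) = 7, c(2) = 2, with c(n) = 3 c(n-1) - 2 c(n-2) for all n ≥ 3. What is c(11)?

-5108

c(3) = 3*2 - 2*7 = -8
c(4) = 3*(-8) - 2*2 = -28
c(5) = 3*(-28) - 2*(-8) = -68
c(6) = 3*(-68) - 2*(-28) = -148
c(7) = 3*(-148) - 2*(-68) = -308
c(8) = 3*(-308) - 2*(-148) = -628
c(9) = 3*(-628) - 2*(-308) = -1268
c(10) = 3*(-1268) - 2*(-628) = -2548
c(11) = 3*(-2548) - 2*(-1268) = -5108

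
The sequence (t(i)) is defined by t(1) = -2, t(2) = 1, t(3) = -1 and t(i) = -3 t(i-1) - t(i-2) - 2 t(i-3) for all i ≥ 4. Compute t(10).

3694

t(4) = -3(-1) - 1 - 2(-2) = 6
t(5) = -3(6) - (-1) - 2(1) = -19
t(6) = -3(-19) - 6 - 2(-1) = 53
t(7) = -3(53) - (-19) - 2(6) = -152
t(8) = -3(-152) - 53 - 2(-19) = 441
t(9) = -3(441) - (-152) - 2(53) = -1277
t(10) = -3(-1277) - 441 - 2(-152) = 3694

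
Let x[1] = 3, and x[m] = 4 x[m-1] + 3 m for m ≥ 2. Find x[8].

87372

x[2] = 4*3 + 6 = 18
x[3] = 4*18 + 9 = 81
x[4] = 4*81 + 12 = 336
x[5] = 4*336 + 15 = 1359
x[6] = 4*1359 + 18 = 5454
x[7] = 4*5454 + 21 = 21837
x[8] = 4*21837 + 24 = 87372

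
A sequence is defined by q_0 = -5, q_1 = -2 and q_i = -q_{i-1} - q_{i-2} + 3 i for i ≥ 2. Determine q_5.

q_2 = -(-2) - (-5) + 6 = 13
q_3 = -13 - (-2) + 9 = -2
q_4 = -(-2) - 13 + 12 = 1
q_5 = -1 - (-2) + 15 = 16

16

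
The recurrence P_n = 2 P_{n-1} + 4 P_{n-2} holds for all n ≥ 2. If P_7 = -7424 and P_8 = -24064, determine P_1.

-4

Rearranging, P_{n-2} = (P_n - 2 P_{n-1}) / 4.
P_6 = (-24064 - 2(-7424)) / 4 = -9216/4 = -2304
P_5 = (-7424 - 2(-2304)) / 4 = -2816/4 = -704
P_4 = (-2304 - 2(-704)) / 4 = -896/4 = -224
P_3 = (-704 - 2(-224)) / 4 = -256/4 = -64
P_2 = (-224 - 2(-64)) / 4 = -96/4 = -24
P_1 = (-64 - 2(-24)) / 4 = -16/4 = -4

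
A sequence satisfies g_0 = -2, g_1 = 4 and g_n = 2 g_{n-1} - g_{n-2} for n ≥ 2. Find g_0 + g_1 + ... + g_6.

g_2 = 2(4) - (-2) = 10
g_3 = 2(10) - 4 = 16
g_4 = 2(16) - 10 = 22
g_5 = 2(22) - 16 = 28
g_6 = 2(28) - 22 = 34
Sum = (-2) + 4 + 10 + 16 + 22 + 28 + 34 = 112

112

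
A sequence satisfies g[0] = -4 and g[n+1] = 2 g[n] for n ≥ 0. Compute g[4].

g[1] = 2*(-4) = -8
g[2] = 2*(-8) = -16
g[3] = 2*(-16) = -32
g[4] = 2*(-32) = -64

-64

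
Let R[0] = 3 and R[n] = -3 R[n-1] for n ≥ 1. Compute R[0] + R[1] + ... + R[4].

183

R[1] = -3(3) = -9
R[2] = -3(-9) = 27
R[3] = -3(27) = -81
R[4] = -3(-81) = 243
Sum = 3 + (-9) + 27 + (-81) + 243 = 183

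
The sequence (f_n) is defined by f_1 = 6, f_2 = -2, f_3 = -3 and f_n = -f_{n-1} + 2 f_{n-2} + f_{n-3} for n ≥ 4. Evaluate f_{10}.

f_4 = -(-3) + 2·(-2) + 6 = 5
f_5 = -5 + 2·(-3) + (-2) = -13
f_6 = -(-13) + 2·5 + (-3) = 20
f_7 = -20 + 2·(-13) + 5 = -41
f_8 = -(-41) + 2·20 + (-13) = 68
f_9 = -68 + 2·(-41) + 20 = -130
f_{10} = -(-130) + 2·68 + (-41) = 225

225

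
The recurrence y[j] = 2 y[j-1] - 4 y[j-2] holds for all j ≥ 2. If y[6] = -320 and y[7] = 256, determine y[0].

Rearranging, y[j-2] = (y[j] - 2 y[j-1]) / -4.
y[5] = (256 - 2(-320)) / -4 = 896/-4 = -224
y[4] = (-320 - 2(-224)) / -4 = 128/-4 = -32
y[3] = (-224 - 2(-32)) / -4 = -160/-4 = 40
y[2] = (-32 - 2(40)) / -4 = -112/-4 = 28
y[1] = (40 - 2(28)) / -4 = -16/-4 = 4
y[0] = (28 - 2(4)) / -4 = 20/-4 = -5

-5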